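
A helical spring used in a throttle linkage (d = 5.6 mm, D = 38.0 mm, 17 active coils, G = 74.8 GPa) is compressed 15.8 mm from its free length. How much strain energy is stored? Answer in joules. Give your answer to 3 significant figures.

1.23 J

k = Gd⁴/(8D³N_a) = (74.8×10³)(5.6⁴)/(8·38.0³·17) = 9.8574 N/mm
U = ½kδ² = 0.5 × 9.8574 × 15.8² = 1230.4 N·mm = 1.2304 J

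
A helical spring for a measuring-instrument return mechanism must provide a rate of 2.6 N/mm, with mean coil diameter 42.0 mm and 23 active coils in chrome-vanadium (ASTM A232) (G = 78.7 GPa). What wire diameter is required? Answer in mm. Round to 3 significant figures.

4.61 mm

d = (8D³N_a·k / G)^(1/4) = (8·42.0³·23·2.6 / (78.7×10³))^0.25
  = (450.36)^0.25 = 4.6067 mm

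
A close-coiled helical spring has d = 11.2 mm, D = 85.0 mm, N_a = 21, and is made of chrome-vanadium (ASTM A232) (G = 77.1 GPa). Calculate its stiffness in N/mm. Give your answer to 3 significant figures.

11.8 N/mm

k = Gd⁴/(8D³N_a) = (77.1×10³ × 11.2⁴) / (8 × 85.0³ × 21)
  = 1.21318e+09 / 1.03173e+08 = 11.759 N/mm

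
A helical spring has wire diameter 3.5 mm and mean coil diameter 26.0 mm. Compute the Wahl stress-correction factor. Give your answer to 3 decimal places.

C = D/d = 26.0/3.5 = 7.4286
K_W = (4C−1)/(4C−4) + 0.615/C = 28.714/25.714 + 0.0828 = 1.1995

1.199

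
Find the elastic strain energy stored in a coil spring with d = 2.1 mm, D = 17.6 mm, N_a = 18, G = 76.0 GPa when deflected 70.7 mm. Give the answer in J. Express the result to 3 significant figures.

k = Gd⁴/(8D³N_a) = (76.0×10³)(2.1⁴)/(8·17.6³·18) = 1.8827 N/mm
U = ½kδ² = 0.5 × 1.8827 × 70.7² = 4705.4 N·mm = 4.7054 J

4.71 J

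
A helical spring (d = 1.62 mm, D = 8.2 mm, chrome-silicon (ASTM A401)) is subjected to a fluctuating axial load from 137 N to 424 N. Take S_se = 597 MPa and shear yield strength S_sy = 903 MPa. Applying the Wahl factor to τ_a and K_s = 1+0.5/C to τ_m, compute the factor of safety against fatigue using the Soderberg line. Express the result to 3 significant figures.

0.311

C = D/d = 8.2/1.62 = 5.0617; K_W = (4C−1)/(4C−4)+0.615/C = 1.3062; K_s = 1+0.5/C = 1.0988
F_a = (F_max−F_min)/2 = 143.5 N; F_m = (F_max+F_min)/2 = 280.5 N
τ_a = K_W·8F_aD/(πd³) = 1.3062 × 704.79 = 920.56 MPa
τ_m = K_s·8F_mD/(πd³) = 1.0988 × 1377.7 = 1513.7 MPa
Soderberg: 1/n_f = τ_a/S_se + τ_m/S_sy = 920.56/597 + 1513.7/903 = 1.54198 + 1.67635 = 3.2183
n_f = 1/3.2183 = 0.3107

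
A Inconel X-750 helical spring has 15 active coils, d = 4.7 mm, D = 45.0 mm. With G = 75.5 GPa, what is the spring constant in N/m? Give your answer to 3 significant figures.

k = Gd⁴/(8D³N_a) = (75.5×10³ × 4.7⁴) / (8 × 45.0³ × 15)
  = 3.68416e+07 / 1.0935e+07 = 3.3691 N/mm = 3369.1 N/m

3370 N/m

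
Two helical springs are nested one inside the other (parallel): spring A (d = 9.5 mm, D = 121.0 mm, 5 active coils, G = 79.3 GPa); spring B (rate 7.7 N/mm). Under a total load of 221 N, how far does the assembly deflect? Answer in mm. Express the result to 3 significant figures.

13.1 mm

k_A = Gd⁴/(8D³N_a) = (79.3×10³)(9.5⁴)/(8·121.0³·5) = 9.1149 N/mm
Parallel: k_eq = 9.1149 + 7.7 = 16.815 N/mm
δ = F/k_eq = 221/16.815 = 13.143 mm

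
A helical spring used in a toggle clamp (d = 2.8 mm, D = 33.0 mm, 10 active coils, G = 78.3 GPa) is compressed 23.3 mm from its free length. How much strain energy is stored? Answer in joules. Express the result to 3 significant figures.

k = Gd⁴/(8D³N_a) = (78.3×10³)(2.8⁴)/(8·33.0³·10) = 1.674 N/mm
U = ½kδ² = 0.5 × 1.674 × 23.3² = 454.41 N·mm = 0.45441 J

0.454 J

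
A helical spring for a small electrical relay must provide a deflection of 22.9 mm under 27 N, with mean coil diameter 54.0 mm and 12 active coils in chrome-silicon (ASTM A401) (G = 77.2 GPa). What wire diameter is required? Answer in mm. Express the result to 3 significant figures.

Required rate k = F/δ = 27/22.9 = 1.179 N/mm
d = (8D³N_a·k / G)^(1/4) = (8·54.0³·12·1.179 / (77.2×10³))^0.25
  = (230.87)^0.25 = 3.8980 mm

3.90 mm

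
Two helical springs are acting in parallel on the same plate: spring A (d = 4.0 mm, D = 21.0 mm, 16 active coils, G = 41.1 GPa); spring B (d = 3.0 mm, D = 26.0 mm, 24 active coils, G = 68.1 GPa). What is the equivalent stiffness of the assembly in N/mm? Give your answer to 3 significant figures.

10.5 N/mm

k_A = Gd⁴/(8D³N_a) = (41.1×10³)(4.0⁴)/(8·21.0³·16) = 8.8759 N/mm
k_B = Gd⁴/(8D³N_a) = (68.1×10³)(3.0⁴)/(8·26.0³·24) = 1.6346 N/mm
Parallel: k_eq = 8.8759 + 1.6346 = 10.511 N/mm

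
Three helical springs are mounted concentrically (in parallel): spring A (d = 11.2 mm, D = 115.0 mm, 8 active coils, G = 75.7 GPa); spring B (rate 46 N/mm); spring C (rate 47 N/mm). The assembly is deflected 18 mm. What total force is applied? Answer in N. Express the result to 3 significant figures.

k_A = Gd⁴/(8D³N_a) = (75.7×10³)(11.2⁴)/(8·115.0³·8) = 12.238 N/mm
Parallel: k_eq = 12.238 + 46 + 47 = 105.24 N/mm
F = k_eq·δ = 105.24·18 = 1894.3 N

1890 N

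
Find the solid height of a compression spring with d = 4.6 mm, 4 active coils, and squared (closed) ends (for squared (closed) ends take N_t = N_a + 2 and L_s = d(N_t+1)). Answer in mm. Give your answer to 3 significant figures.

squared (closed) ends: N_t = N_a + 2 = 4 + 2 = 6
L_s = d·(N_t+1) = 4.6 × 7 = 32.2 mm

32.2 mm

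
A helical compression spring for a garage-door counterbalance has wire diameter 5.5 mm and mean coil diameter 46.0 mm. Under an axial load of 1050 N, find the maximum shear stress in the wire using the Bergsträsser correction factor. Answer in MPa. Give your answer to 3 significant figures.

Spring index C = D/d = 46.0/5.5 = 8.3636
K_B = (4C+2)/(4C−3) = 35.455/30.455 = 1.1642
τ₀ = 8FD/(πd³) = 8·1050·46.0/(π·5.5³) = 386400/522.68 = 739.26 MPa
τ_max = K·τ₀ = 1.1642 × 739.26 = 860.63 MPa

861 MPa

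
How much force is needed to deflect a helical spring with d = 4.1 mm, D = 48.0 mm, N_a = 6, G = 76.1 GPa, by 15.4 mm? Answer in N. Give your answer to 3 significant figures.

k = Gd⁴/(8D³N_a) = (76.1×10³)(4.1⁴)/(8·48.0³·6) = 4.0509 N/mm
F = k·δ = 4.0509 × 15.4 = 62.384 N

62.4 N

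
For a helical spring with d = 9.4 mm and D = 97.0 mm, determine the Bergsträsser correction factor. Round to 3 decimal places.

1.131

C = D/d = 97.0/9.4 = 10.3191
K_B = (4C+2)/(4C−3) = 43.277/38.277 = 1.1306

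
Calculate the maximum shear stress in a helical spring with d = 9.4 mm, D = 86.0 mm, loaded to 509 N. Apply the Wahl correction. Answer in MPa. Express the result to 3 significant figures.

Spring index C = D/d = 86.0/9.4 = 9.1489
K_W = (4C−1)/(4C−4) + 0.615/C = 35.596/32.596 + 0.0672 = 1.1593
τ₀ = 8FD/(πd³) = 8·509·86.0/(π·9.4³) = 350192/2609.4 = 134.21 MPa
τ_max = K·τ₀ = 1.1593 × 134.21 = 155.58 MPa

156 MPa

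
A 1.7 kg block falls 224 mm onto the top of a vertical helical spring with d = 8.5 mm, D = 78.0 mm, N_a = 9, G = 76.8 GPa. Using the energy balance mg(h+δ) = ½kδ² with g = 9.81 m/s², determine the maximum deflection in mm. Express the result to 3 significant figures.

26.7 mm

k = Gd⁴/(8D³N_a) = (76.8×10³)(8.5⁴)/(8·78.0³·9) = 11.733 N/mm
W = mg = 1.7 × 9.81 = 16.677 N
½kδ² − Wδ − Wh = 0 → δ = (W + √(W² + 2kWh))/k
δ = (16.677 + √(278.12 + 87663))/11.733 = (16.677 + 296.55)/11.733 = 26.695 mm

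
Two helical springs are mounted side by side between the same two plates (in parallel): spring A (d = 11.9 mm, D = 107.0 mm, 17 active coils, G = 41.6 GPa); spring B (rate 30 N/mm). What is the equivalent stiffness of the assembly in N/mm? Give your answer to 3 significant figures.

k_A = Gd⁴/(8D³N_a) = (41.6×10³)(11.9⁴)/(8·107.0³·17) = 5.0072 N/mm
Parallel: k_eq = 5.0072 + 30 = 35.007 N/mm

35.0 N/mm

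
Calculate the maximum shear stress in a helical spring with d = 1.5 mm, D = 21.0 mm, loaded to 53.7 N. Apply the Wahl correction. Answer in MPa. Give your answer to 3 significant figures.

Spring index C = D/d = 21.0/1.5 = 14.0000
K_W = (4C−1)/(4C−4) + 0.615/C = 55.000/52.000 + 0.0439 = 1.1016
τ₀ = 8FD/(πd³) = 8·53.7·21.0/(π·1.5³) = 9021.6/10.603 = 850.86 MPa
τ_max = K·τ₀ = 1.1016 × 850.86 = 937.33 MPa

937 MPa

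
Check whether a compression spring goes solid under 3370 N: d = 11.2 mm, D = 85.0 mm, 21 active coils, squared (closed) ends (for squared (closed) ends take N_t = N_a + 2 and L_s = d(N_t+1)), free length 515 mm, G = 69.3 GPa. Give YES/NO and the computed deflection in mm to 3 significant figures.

k = Gd⁴/(8D³N_a) = (69.3×10³)(11.2⁴)/(8·85.0³·21) = 10.569 N/mm
N_t = 23; L_s = 11.2·24 = 268.8 mm; δ_solid = L₀ − L_s = 515 − 268.8 = 246.2 mm
δ = F/k = 3370/10.569 = 318.85 mm
δ ≥ δ_solid → spring goes solid

YES, δ = 319 mm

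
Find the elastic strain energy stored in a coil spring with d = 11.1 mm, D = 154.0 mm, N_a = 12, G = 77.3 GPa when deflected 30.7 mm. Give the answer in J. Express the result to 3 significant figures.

1.58 J

k = Gd⁴/(8D³N_a) = (77.3×10³)(11.1⁴)/(8·154.0³·12) = 3.3469 N/mm
U = ½kδ² = 0.5 × 3.3469 × 30.7² = 1577.2 N·mm = 1.5772 J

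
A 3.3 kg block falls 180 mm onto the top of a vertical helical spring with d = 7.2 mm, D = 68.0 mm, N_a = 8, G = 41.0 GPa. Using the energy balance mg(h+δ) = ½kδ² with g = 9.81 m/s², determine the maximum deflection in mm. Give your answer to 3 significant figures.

52.4 mm

k = Gd⁴/(8D³N_a) = (41.0×10³)(7.2⁴)/(8·68.0³·8) = 5.4753 N/mm
W = mg = 3.3 × 9.81 = 32.373 N
½kδ² − Wδ − Wh = 0 → δ = (W + √(W² + 2kWh))/k
δ = (32.373 + √(1048 + 63810.6))/5.4753 = (32.373 + 254.67)/5.4753 = 52.426 mm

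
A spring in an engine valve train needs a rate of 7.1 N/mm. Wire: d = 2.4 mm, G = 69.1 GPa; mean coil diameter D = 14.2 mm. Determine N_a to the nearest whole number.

N_a = Gd⁴/(8D³k) = (69.1×10³ × 2.4⁴)/(8 × 14.2³ × 7.1)
    = 2.29257e+06 / 162635 = 14.1 → 14 coils

14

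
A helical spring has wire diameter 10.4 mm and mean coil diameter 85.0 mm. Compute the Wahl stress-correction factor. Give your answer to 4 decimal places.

1.1798

C = D/d = 85.0/10.4 = 8.1731
K_W = (4C−1)/(4C−4) + 0.615/C = 31.692/28.692 + 0.0752 = 1.1798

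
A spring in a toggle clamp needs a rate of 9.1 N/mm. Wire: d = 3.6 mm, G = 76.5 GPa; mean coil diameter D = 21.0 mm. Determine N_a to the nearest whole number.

19

N_a = Gd⁴/(8D³k) = (76.5×10³ × 3.6⁴)/(8 × 21.0³ × 9.1)
    = 1.28491e+07 / 674201 = 19.06 → 19 coils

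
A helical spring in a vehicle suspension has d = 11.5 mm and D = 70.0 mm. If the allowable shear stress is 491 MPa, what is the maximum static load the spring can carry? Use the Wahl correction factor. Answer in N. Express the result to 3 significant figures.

3360 N

C = D/d = 70.0/11.5 = 6.0870
K_W = (4C−1)/(4C−4) + 0.615/C = 23.348/20.348 + 0.1010 = 1.2485
τ_max = K·8FD/(πd³) → F_max = τ_allow·πd³/(8DK)
F_max = 491·π·11.5³/(8·70.0·1.2485) = 2.346e+06/699.14 = 3355.5 N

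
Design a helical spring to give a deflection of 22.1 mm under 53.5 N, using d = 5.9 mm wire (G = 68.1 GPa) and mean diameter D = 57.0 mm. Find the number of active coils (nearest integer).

23

Required rate k = F/δ = 53.5/22.1 = 2.4208 N/mm
N_a = Gd⁴/(8D³k) = (68.1×10³ × 5.9⁴)/(8 × 57.0³ × 2.4208)
    = 8.25192e+07 / 3.58654e+06 = 23.01 → 23 coils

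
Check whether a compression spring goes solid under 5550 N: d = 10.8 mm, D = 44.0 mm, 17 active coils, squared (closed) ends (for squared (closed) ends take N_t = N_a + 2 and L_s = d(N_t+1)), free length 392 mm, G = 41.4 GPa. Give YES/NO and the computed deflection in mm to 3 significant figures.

NO, δ = 114 mm

k = Gd⁴/(8D³N_a) = (41.4×10³)(10.8⁴)/(8·44.0³·17) = 48.618 N/mm
N_t = 19; L_s = 10.8·20 = 216 mm; δ_solid = L₀ − L_s = 392 − 216 = 176 mm
δ = F/k = 5550/48.618 = 114.15 mm
δ < δ_solid → spring does not go solid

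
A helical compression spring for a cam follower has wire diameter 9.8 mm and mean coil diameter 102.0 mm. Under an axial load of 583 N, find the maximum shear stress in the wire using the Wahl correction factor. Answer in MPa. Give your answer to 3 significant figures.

183 MPa

Spring index C = D/d = 102.0/9.8 = 10.4082
K_W = (4C−1)/(4C−4) + 0.615/C = 40.633/37.633 + 0.0591 = 1.1388
τ₀ = 8FD/(πd³) = 8·583·102.0/(π·9.8³) = 475728/2956.8 = 160.89 MPa
τ_max = K·τ₀ = 1.1388 × 160.89 = 183.22 MPa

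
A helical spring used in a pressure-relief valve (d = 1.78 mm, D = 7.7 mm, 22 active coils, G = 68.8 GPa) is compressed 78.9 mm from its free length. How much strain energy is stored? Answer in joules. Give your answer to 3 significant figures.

26.8 J

k = Gd⁴/(8D³N_a) = (68.8×10³)(1.78⁴)/(8·7.7³·22) = 8.5957 N/mm
U = ½kδ² = 0.5 × 8.5957 × 78.9² = 26755 N·mm = 26.755 J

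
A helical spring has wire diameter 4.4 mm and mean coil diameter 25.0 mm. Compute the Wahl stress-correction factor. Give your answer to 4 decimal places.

C = D/d = 25.0/4.4 = 5.6818
K_W = (4C−1)/(4C−4) + 0.615/C = 21.727/18.727 + 0.1082 = 1.2684

1.2684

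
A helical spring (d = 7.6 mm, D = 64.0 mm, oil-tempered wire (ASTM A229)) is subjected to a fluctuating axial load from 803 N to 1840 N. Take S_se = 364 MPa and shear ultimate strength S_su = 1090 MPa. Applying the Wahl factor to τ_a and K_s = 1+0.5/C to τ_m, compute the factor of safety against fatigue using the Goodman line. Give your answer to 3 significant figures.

0.911

C = D/d = 64.0/7.6 = 8.4211; K_W = (4C−1)/(4C−4)+0.615/C = 1.1741; K_s = 1+0.5/C = 1.0594
F_a = (F_max−F_min)/2 = 518.5 N; F_m = (F_max+F_min)/2 = 1321.5 N
τ_a = K_W·8F_aD/(πd³) = 1.1741 × 192.5 = 226.01 MPa
τ_m = K_s·8F_mD/(πd³) = 1.0594 × 490.62 = 519.75 MPa
Goodman: 1/n_f = τ_a/S_se + τ_m/S_su = 226.01/364 + 519.75/1090 = 0.62091 + 0.47684 = 1.0977
n_f = 1/1.0977 = 0.911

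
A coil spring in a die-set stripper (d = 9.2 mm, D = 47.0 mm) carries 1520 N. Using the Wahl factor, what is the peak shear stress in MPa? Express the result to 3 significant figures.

304 MPa

Spring index C = D/d = 47.0/9.2 = 5.1087
K_W = (4C−1)/(4C−4) + 0.615/C = 19.435/16.435 + 0.1204 = 1.3029
τ₀ = 8FD/(πd³) = 8·1520·47.0/(π·9.2³) = 571520/2446.3 = 233.62 MPa
τ_max = K·τ₀ = 1.3029 × 233.62 = 304.39 MPa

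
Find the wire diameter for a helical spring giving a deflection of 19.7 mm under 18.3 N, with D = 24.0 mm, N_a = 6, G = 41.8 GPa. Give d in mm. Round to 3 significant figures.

1.96 mm

Required rate k = F/δ = 18.3/19.7 = 0.92893 N/mm
d = (8D³N_a·k / G)^(1/4) = (8·24.0³·6·0.92893 / (41.8×10³))^0.25
  = (14.746)^0.25 = 1.9596 mm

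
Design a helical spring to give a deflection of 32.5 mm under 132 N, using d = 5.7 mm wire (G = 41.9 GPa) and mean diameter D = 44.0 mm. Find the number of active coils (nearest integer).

16

Required rate k = F/δ = 132/32.5 = 4.0615 N/mm
N_a = Gd⁴/(8D³k) = (41.9×10³ × 5.7⁴)/(8 × 44.0³ × 4.0615)
    = 4.42296e+07 / 2.76782e+06 = 15.98 → 16 coils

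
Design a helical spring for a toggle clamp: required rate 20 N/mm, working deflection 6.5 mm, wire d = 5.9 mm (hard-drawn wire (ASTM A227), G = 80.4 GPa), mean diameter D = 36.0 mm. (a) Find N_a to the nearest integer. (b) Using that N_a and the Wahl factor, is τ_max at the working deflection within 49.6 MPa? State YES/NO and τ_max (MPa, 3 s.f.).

(a) 13 coils; (b) NO, τ_max = 72.7 MPa

N_a = Gd⁴/(8D³k) = (80.4×10³)(5.9⁴)/(8·36.0³·20) = 13.05 → N_a = 13
Actual rate k = Gd⁴/(8D³·13) = 20.078 N/mm
Working load F = kδ = 20.078·6.5 = 130.51 N
C = 36.0/5.9 = 6.1017; K_W = (4C−1)/(4C−4)+0.615/C = 1.2478
τ_max = K_W·8FD/(πd³) = 1.2478·58.254 = 72.689 MPa
τ_max > 49.6 MPa → exceeds allowable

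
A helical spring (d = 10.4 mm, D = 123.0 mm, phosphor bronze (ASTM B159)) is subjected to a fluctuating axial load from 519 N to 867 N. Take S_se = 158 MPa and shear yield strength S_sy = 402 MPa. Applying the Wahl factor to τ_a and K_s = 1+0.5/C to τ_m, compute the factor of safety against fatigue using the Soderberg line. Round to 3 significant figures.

1.18

C = D/d = 123.0/10.4 = 11.8269; K_W = (4C−1)/(4C−4)+0.615/C = 1.1213; K_s = 1+0.5/C = 1.0423
F_a = (F_max−F_min)/2 = 174 N; F_m = (F_max+F_min)/2 = 693 N
τ_a = K_W·8F_aD/(πd³) = 1.1213 × 48.45 = 54.326 MPa
τ_m = K_s·8F_mD/(πd³) = 1.0423 × 192.96 = 201.12 MPa
Soderberg: 1/n_f = τ_a/S_se + τ_m/S_sy = 54.326/158 + 201.12/402 = 0.34383 + 0.50031 = 0.84414
n_f = 1/0.84414 = 1.185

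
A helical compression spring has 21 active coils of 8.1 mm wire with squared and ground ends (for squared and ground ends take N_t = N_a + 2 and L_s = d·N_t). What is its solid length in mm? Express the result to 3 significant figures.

squared and ground ends: N_t = N_a + 2 = 21 + 2 = 23
L_s = d·N_t = 8.1 × 23 = 186.3 mm

186 mm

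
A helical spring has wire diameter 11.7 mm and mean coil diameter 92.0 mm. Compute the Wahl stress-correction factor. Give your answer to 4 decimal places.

C = D/d = 92.0/11.7 = 7.8632
K_W = (4C−1)/(4C−4) + 0.615/C = 30.453/27.453 + 0.0782 = 1.1875

1.1875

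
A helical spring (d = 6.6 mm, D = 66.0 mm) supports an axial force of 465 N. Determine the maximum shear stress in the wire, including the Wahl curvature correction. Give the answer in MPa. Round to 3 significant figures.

311 MPa

Spring index C = D/d = 66.0/6.6 = 10.0000
K_W = (4C−1)/(4C−4) + 0.615/C = 39.000/36.000 + 0.0615 = 1.1448
τ₀ = 8FD/(πd³) = 8·465·66.0/(π·6.6³) = 245520/903.2 = 271.83 MPa
τ_max = K·τ₀ = 1.1448 × 271.83 = 311.21 MPa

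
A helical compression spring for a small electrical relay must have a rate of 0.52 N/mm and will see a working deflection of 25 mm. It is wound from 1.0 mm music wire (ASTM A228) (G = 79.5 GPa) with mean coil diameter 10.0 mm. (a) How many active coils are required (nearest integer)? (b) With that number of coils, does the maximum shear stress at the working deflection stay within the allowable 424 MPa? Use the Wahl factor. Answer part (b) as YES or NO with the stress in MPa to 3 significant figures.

N_a = Gd⁴/(8D³k) = (79.5×10³)(1.0⁴)/(8·10.0³·0.52) = 19.11 → N_a = 19
Actual rate k = Gd⁴/(8D³·19) = 0.52303 N/mm
Working load F = kδ = 0.52303·25 = 13.076 N
C = 10.0/1.0 = 10.0000; K_W = (4C−1)/(4C−4)+0.615/C = 1.1448
τ_max = K_W·8FD/(πd³) = 1.1448·332.97 = 381.19 MPa
τ_max ≤ 424 MPa → acceptable

(a) 19 coils; (b) YES, τ_max = 381 MPa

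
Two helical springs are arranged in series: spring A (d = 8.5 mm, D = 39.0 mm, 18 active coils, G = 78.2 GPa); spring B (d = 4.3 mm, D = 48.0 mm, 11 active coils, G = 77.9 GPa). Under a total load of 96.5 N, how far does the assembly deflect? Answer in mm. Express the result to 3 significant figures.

k_A = Gd⁴/(8D³N_a) = (78.2×10³)(8.5⁴)/(8·39.0³·18) = 47.789 N/mm
k_B = Gd⁴/(8D³N_a) = (77.9×10³)(4.3⁴)/(8·48.0³·11) = 2.7366 N/mm
Series: 1/k_eq = 1/47.789 + 1/2.7366 = 0.38635; k_eq = 2.5883 N/mm
δ = F/k_eq = 96.5/2.5883 = 37.283 mm

37.3 mm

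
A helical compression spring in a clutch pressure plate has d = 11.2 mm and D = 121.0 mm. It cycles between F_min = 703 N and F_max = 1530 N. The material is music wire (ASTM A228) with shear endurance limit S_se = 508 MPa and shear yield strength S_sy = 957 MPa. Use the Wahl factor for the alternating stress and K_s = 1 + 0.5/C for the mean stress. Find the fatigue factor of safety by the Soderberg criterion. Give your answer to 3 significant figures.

C = D/d = 121.0/11.2 = 10.8036; K_W = (4C−1)/(4C−4)+0.615/C = 1.1334; K_s = 1+0.5/C = 1.0463
F_a = (F_max−F_min)/2 = 413.5 N; F_m = (F_max+F_min)/2 = 1116.5 N
τ_a = K_W·8F_aD/(πd³) = 1.1334 × 90.687 = 102.79 MPa
τ_m = K_s·8F_mD/(πd³) = 1.0463 × 244.87 = 256.2 MPa
Soderberg: 1/n_f = τ_a/S_se + τ_m/S_sy = 102.79/508 + 256.2/957 = 0.20234 + 0.26771 = 0.47005
n_f = 1/0.47005 = 2.127

2.13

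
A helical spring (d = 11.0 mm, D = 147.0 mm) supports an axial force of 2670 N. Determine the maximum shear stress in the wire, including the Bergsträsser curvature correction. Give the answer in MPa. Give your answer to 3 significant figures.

825 MPa

Spring index C = D/d = 147.0/11.0 = 13.3636
K_B = (4C+2)/(4C−3) = 55.455/50.455 = 1.0991
τ₀ = 8FD/(πd³) = 8·2670·147.0/(π·11.0³) = 3.13992e+06/4181.5 = 750.91 MPa
τ_max = K·τ₀ = 1.0991 × 750.91 = 825.33 MPa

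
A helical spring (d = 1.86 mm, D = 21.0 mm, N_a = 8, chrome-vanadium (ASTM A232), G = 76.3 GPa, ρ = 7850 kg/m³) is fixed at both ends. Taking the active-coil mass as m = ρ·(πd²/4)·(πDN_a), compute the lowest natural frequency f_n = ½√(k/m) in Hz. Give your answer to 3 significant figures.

185 Hz

k = Gd⁴/(8D³N_a) = (76.3×10³)(1.86⁴)/(8·21.0³·8) = 1.5408 N/mm = 1540.8 N/m
Wire length L = πDN_a = π·21.0·8 = 527.79 mm
m = ρ·(πd²/4)·L = 7850 × 2.7172×10⁻⁶ m² × 0.52779 m = 0.011258 kg
f_n = ½√(k/m) = 0.5·√(1540.8/0.011258) = 0.5·√(1.3687e+05) = 184.98 Hz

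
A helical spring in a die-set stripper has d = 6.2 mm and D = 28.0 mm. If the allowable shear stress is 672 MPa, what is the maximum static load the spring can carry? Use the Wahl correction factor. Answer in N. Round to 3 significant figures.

1660 N

C = D/d = 28.0/6.2 = 4.5161
K_W = (4C−1)/(4C−4) + 0.615/C = 17.065/14.065 + 0.1362 = 1.3495
τ_max = K·8FD/(πd³) → F_max = τ_allow·πd³/(8DK)
F_max = 672·π·6.2³/(8·28.0·1.3495) = 5.0315e+05/302.28 = 1664.5 N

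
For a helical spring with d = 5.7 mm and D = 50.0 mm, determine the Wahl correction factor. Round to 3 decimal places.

1.167

C = D/d = 50.0/5.7 = 8.7719
K_W = (4C−1)/(4C−4) + 0.615/C = 34.088/31.088 + 0.0701 = 1.1666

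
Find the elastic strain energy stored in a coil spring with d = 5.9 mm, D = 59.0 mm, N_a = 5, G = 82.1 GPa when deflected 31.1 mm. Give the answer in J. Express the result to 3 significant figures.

5.86 J

k = Gd⁴/(8D³N_a) = (82.1×10³)(5.9⁴)/(8·59.0³·5) = 12.11 N/mm
U = ½kδ² = 0.5 × 12.11 × 31.1² = 5856.3 N·mm = 5.8563 J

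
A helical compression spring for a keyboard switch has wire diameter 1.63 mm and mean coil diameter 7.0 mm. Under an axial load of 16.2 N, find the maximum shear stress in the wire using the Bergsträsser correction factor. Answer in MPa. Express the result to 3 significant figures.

Spring index C = D/d = 7.0/1.63 = 4.2945
K_B = (4C+2)/(4C−3) = 19.178/14.178 = 1.3527
τ₀ = 8FD/(πd³) = 8·16.2·7.0/(π·1.63³) = 907.2/13.605 = 66.679 MPa
τ_max = K·τ₀ = 1.3527 × 66.679 = 90.194 MPa

90.2 MPa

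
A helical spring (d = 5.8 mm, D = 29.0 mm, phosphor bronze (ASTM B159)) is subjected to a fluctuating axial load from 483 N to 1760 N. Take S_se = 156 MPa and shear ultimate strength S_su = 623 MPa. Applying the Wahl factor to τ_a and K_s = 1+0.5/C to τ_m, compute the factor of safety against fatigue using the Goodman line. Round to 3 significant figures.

0.360

C = D/d = 29.0/5.8 = 5.0000; K_W = (4C−1)/(4C−4)+0.615/C = 1.3105; K_s = 1+0.5/C = 1.1000
F_a = (F_max−F_min)/2 = 638.5 N; F_m = (F_max+F_min)/2 = 1121.5 N
τ_a = K_W·8F_aD/(πd³) = 1.3105 × 241.67 = 316.7 MPa
τ_m = K_s·8F_mD/(πd³) = 1.1000 × 424.48 = 466.92 MPa
Goodman: 1/n_f = τ_a/S_se + τ_m/S_su = 316.7/156 + 466.92/623 = 2.03015 + 0.74948 = 2.7796
n_f = 1/2.7796 = 0.3598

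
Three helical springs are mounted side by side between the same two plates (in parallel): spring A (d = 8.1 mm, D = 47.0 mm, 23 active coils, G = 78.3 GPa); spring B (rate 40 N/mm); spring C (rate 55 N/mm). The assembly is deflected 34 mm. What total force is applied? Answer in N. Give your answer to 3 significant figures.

3830 N

k_A = Gd⁴/(8D³N_a) = (78.3×10³)(8.1⁴)/(8·47.0³·23) = 17.644 N/mm
Parallel: k_eq = 17.644 + 40 + 55 = 112.64 N/mm
F = k_eq·δ = 112.64·34 = 3829.9 N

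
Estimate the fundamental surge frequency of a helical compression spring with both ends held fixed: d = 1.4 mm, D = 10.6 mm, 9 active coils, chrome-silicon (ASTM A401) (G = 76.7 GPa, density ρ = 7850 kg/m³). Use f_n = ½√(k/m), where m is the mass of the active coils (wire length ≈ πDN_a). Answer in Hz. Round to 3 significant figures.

k = Gd⁴/(8D³N_a) = (76.7×10³)(1.4⁴)/(8·10.6³·9) = 3.436 N/mm = 3436 N/m
Wire length L = πDN_a = π·10.6·9 = 299.71 mm
m = ρ·(πd²/4)·L = 7850 × 1.5394×10⁻⁶ m² × 0.29971 m = 0.0036217 kg
f_n = ½√(k/m) = 0.5·√(3436/0.0036217) = 0.5·√(9.4873e+05) = 487.01 Hz

487 Hz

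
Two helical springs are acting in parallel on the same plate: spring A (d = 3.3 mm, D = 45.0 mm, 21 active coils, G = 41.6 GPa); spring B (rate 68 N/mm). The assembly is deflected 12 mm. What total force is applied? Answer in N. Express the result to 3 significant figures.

k_A = Gd⁴/(8D³N_a) = (41.6×10³)(3.3⁴)/(8·45.0³·21) = 0.32226 N/mm
Parallel: k_eq = 0.32226 + 68 = 68.322 N/mm
F = k_eq·δ = 68.322·12 = 819.87 N

820 N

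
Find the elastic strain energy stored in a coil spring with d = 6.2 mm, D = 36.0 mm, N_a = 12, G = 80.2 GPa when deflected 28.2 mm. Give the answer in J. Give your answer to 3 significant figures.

10.5 J

k = Gd⁴/(8D³N_a) = (80.2×10³)(6.2⁴)/(8·36.0³·12) = 26.458 N/mm
U = ½kδ² = 0.5 × 26.458 × 28.2² = 10520 N·mm = 10.52 J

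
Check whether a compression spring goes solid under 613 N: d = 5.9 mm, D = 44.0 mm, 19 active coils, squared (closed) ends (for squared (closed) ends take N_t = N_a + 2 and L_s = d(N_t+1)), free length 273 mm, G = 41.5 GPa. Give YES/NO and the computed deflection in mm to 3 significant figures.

YES, δ = 158 mm

k = Gd⁴/(8D³N_a) = (41.5×10³)(5.9⁴)/(8·44.0³·19) = 3.8838 N/mm
N_t = 21; L_s = 5.9·22 = 129.8 mm; δ_solid = L₀ − L_s = 273 − 129.8 = 143.2 mm
δ = F/k = 613/3.8838 = 157.84 mm
δ ≥ δ_solid → spring goes solid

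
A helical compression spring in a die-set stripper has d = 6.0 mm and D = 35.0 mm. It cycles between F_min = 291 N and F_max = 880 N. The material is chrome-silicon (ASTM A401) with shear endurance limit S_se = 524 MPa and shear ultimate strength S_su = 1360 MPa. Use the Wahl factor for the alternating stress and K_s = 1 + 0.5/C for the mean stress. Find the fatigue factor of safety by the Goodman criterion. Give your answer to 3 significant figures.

2.06

C = D/d = 35.0/6.0 = 5.8333; K_W = (4C−1)/(4C−4)+0.615/C = 1.2606; K_s = 1+0.5/C = 1.0857
F_a = (F_max−F_min)/2 = 294.5 N; F_m = (F_max+F_min)/2 = 585.5 N
τ_a = K_W·8F_aD/(πd³) = 1.2606 × 121.52 = 153.19 MPa
τ_m = K_s·8F_mD/(πd³) = 1.0857 × 241.59 = 262.3 MPa
Goodman: 1/n_f = τ_a/S_se + τ_m/S_su = 153.19/524 + 262.3/1360 = 0.29234 + 0.19287 = 0.48521
n_f = 1/0.48521 = 2.061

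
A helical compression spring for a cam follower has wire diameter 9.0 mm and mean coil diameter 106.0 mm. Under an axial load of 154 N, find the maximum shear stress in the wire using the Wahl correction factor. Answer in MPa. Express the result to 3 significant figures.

Spring index C = D/d = 106.0/9.0 = 11.7778
K_W = (4C−1)/(4C−4) + 0.615/C = 46.111/43.111 + 0.0522 = 1.1218
τ₀ = 8FD/(πd³) = 8·154·106.0/(π·9.0³) = 130592/2290.2 = 57.022 MPa
τ_max = K·τ₀ = 1.1218 × 57.022 = 63.967 MPa

64.0 MPa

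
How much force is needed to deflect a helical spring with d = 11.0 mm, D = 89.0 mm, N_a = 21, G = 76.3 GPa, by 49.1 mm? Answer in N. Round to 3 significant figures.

k = Gd⁴/(8D³N_a) = (76.3×10³)(11.0⁴)/(8·89.0³·21) = 9.4323 N/mm
F = k·δ = 9.4323 × 49.1 = 463.12 N

463 N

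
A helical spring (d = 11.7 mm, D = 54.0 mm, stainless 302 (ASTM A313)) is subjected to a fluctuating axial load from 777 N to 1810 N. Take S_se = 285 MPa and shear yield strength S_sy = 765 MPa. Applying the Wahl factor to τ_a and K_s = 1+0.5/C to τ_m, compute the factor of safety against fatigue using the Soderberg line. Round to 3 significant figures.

C = D/d = 54.0/11.7 = 4.6154; K_W = (4C−1)/(4C−4)+0.615/C = 1.3407; K_s = 1+0.5/C = 1.1083
F_a = (F_max−F_min)/2 = 516.5 N; F_m = (F_max+F_min)/2 = 1293.5 N
τ_a = K_W·8F_aD/(πd³) = 1.3407 × 44.345 = 59.453 MPa
τ_m = K_s·8F_mD/(πd³) = 1.1083 × 111.06 = 123.09 MPa
Soderberg: 1/n_f = τ_a/S_se + τ_m/S_sy = 59.453/285 + 123.09/765 = 0.20861 + 0.16090 = 0.36951
n_f = 1/0.36951 = 2.706

2.71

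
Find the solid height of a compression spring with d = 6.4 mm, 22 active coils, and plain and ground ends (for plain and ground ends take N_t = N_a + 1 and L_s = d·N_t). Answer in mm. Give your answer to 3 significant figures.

plain and ground ends: N_t = N_a + 1 = 22 + 1 = 23
L_s = d·N_t = 6.4 × 23 = 147.2 mm

147 mm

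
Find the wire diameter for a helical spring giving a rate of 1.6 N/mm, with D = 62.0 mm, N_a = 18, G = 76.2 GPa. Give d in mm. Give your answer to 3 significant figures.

d = (8D³N_a·k / G)^(1/4) = (8·62.0³·18·1.6 / (76.2×10³))^0.25
  = (720.61)^0.25 = 5.1811 mm

5.18 mm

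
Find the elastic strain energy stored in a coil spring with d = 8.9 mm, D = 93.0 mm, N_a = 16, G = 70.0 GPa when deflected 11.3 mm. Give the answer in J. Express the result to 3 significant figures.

0.272 J

k = Gd⁴/(8D³N_a) = (70.0×10³)(8.9⁴)/(8·93.0³·16) = 4.2658 N/mm
U = ½kδ² = 0.5 × 4.2658 × 11.3² = 272.35 N·mm = 0.27235 J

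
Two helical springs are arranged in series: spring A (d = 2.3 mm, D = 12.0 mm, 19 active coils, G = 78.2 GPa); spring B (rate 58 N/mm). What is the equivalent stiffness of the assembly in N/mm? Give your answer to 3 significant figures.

7.29 N/mm

k_A = Gd⁴/(8D³N_a) = (78.2×10³)(2.3⁴)/(8·12.0³·19) = 8.3316 N/mm
Series: 1/k_eq = 1/8.3316 + 1/58 = 0.13727; k_eq = 7.2851 N/mm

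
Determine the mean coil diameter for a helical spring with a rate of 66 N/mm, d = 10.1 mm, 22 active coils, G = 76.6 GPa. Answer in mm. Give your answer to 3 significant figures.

D = (Gd⁴/(8N_a·k))^(1/3) = (76.6×10³·10.1⁴/(8·22·66))^(1/3)
  = (68621.1)^(1/3) = 40.9404 mm

40.9 mm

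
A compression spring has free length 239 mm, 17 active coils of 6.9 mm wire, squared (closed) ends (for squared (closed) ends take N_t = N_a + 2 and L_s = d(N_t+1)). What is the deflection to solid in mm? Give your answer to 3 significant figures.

101 mm

N_t = 19; L_s = 6.9·20 = 138 mm
δ_solid = L₀ − L_s = 239 − 138 = 101 mm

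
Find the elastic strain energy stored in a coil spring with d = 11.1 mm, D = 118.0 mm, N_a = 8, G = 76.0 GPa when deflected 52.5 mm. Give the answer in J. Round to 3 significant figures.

15.1 J

k = Gd⁴/(8D³N_a) = (76.0×10³)(11.1⁴)/(8·118.0³·8) = 10.972 N/mm
U = ½kδ² = 0.5 × 10.972 × 52.5² = 15121 N·mm = 15.121 J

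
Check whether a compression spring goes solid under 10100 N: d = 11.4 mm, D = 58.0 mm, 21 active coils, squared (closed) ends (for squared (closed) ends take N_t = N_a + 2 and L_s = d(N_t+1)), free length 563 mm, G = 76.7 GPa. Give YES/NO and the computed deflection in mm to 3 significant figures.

NO, δ = 256 mm

k = Gd⁴/(8D³N_a) = (76.7×10³)(11.4⁴)/(8·58.0³·21) = 39.52 N/mm
N_t = 23; L_s = 11.4·24 = 273.6 mm; δ_solid = L₀ − L_s = 563 − 273.6 = 289.4 mm
δ = F/k = 10100/39.52 = 255.56 mm
δ < δ_solid → spring does not go solid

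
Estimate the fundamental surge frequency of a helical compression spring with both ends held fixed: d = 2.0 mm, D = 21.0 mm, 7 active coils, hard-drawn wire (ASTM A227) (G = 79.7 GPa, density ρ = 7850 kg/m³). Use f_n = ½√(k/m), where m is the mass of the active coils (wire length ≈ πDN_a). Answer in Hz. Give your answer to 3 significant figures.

232 Hz

k = Gd⁴/(8D³N_a) = (79.7×10³)(2.0⁴)/(8·21.0³·7) = 2.4589 N/mm = 2458.9 N/m
Wire length L = πDN_a = π·21.0·7 = 461.81 mm
m = ρ·(πd²/4)·L = 7850 × 3.1416×10⁻⁶ m² × 0.46181 m = 0.011389 kg
f_n = ½√(k/m) = 0.5·√(2458.9/0.011389) = 0.5·√(2.159e+05) = 232.32 Hz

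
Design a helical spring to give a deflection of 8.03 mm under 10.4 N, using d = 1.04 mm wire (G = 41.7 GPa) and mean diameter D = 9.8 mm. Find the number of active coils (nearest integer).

5

Required rate k = F/δ = 10.4/8.03 = 1.2951 N/mm
N_a = Gd⁴/(8D³k) = (41.7×10³ × 1.04⁴)/(8 × 9.8³ × 1.2951)
    = 48783.1 / 9751.83 = 5.002 → 5 coils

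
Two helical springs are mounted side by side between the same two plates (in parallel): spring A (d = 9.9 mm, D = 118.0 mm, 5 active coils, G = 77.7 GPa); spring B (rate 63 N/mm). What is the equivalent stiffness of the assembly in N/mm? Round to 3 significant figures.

74.4 N/mm

k_A = Gd⁴/(8D³N_a) = (77.7×10³)(9.9⁴)/(8·118.0³·5) = 11.357 N/mm
Parallel: k_eq = 11.357 + 63 = 74.357 N/mm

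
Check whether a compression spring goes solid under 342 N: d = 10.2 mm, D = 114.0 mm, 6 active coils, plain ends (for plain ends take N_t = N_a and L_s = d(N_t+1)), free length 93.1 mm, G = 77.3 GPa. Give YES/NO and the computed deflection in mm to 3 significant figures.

YES, δ = 29.1 mm

k = Gd⁴/(8D³N_a) = (77.3×10³)(10.2⁴)/(8·114.0³·6) = 11.766 N/mm
N_t = 6; L_s = 10.2·7 = 71.4 mm; δ_solid = L₀ − L_s = 93.1 − 71.4 = 21.7 mm
δ = F/k = 342/11.766 = 29.067 mm
δ ≥ δ_solid → spring goes solid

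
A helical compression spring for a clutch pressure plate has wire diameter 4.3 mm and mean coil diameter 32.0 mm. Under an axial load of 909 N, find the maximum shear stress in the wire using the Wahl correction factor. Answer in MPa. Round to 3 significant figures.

Spring index C = D/d = 32.0/4.3 = 7.4419
K_W = (4C−1)/(4C−4) + 0.615/C = 28.767/25.767 + 0.0826 = 1.1991
τ₀ = 8FD/(πd³) = 8·909·32.0/(π·4.3³) = 232704/249.78 = 931.64 MPa
τ_max = K·τ₀ = 1.1991 × 931.64 = 1117.1 MPa

1120 MPa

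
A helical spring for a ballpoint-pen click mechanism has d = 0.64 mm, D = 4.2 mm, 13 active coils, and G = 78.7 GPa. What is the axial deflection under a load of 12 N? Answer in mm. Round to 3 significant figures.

7.00 mm

k = Gd⁴/(8D³N_a) = (78.7×10³)(0.64⁴)/(8·4.2³·13) = 1.7136 N/mm
δ = F/k = 12 / 1.7136 = 7.0027 mm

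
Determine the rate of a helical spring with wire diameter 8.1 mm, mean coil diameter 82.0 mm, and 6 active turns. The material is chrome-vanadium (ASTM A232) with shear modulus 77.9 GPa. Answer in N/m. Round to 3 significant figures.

k = Gd⁴/(8D³N_a) = (77.9×10³ × 8.1⁴) / (8 × 82.0³ × 6)
  = 3.35334e+08 / 2.64657e+07 = 12.671 N/mm = 12671 N/m

12700 N/m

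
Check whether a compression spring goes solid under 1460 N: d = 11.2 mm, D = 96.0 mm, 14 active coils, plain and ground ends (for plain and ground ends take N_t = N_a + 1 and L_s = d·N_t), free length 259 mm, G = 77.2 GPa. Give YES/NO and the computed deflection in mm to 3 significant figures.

YES, δ = 119 mm

k = Gd⁴/(8D³N_a) = (77.2×10³)(11.2⁴)/(8·96.0³·14) = 12.259 N/mm
N_t = 15; L_s = 11.2·15 = 168 mm; δ_solid = L₀ − L_s = 259 − 168 = 91 mm
δ = F/k = 1460/12.259 = 119.1 mm
δ ≥ δ_solid → spring goes solid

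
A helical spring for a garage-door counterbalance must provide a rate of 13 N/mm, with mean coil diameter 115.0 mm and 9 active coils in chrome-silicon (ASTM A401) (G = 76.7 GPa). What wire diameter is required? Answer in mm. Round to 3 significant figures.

11.7 mm

d = (8D³N_a·k / G)^(1/4) = (8·115.0³·9·13 / (76.7×10³))^0.25
  = (18560)^0.25 = 11.6720 mm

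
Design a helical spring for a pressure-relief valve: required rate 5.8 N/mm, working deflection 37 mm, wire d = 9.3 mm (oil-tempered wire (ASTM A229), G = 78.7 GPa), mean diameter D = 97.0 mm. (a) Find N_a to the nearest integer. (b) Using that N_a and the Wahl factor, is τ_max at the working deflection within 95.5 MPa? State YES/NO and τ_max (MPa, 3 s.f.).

N_a = Gd⁴/(8D³k) = (78.7×10³)(9.3⁴)/(8·97.0³·5.8) = 13.9 → N_a = 14
Actual rate k = Gd⁴/(8D³·14) = 5.7593 N/mm
Working load F = kδ = 5.7593·37 = 213.1 N
C = 97.0/9.3 = 10.4301; K_W = (4C−1)/(4C−4)+0.615/C = 1.1385
τ_max = K_W·8FD/(πd³) = 1.1385·65.439 = 74.502 MPa
τ_max ≤ 95.5 MPa → acceptable

(a) 14 coils; (b) YES, τ_max = 74.5 MPa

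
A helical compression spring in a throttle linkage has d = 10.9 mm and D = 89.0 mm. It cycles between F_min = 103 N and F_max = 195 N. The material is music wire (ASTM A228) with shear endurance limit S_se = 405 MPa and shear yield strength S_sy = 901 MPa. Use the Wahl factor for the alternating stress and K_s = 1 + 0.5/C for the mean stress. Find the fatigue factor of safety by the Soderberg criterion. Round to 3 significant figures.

C = D/d = 89.0/10.9 = 8.1651; K_W = (4C−1)/(4C−4)+0.615/C = 1.1800; K_s = 1+0.5/C = 1.0612
F_a = (F_max−F_min)/2 = 46 N; F_m = (F_max+F_min)/2 = 149 N
τ_a = K_W·8F_aD/(πd³) = 1.1800 × 8.0502 = 9.4992 MPa
τ_m = K_s·8F_mD/(πd³) = 1.0612 × 26.076 = 27.673 MPa
Soderberg: 1/n_f = τ_a/S_se + τ_m/S_sy = 9.4992/405 + 27.673/901 = 0.02345 + 0.03071 = 0.054168
n_f = 1/0.054168 = 18.46

18.5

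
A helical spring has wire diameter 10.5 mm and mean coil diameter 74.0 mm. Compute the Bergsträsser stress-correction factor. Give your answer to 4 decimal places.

C = D/d = 74.0/10.5 = 7.0476
K_B = (4C+2)/(4C−3) = 30.190/25.190 = 1.1985

1.1985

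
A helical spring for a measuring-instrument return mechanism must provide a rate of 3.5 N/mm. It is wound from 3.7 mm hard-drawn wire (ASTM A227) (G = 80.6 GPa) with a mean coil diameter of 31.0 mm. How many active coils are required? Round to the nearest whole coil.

18

N_a = Gd⁴/(8D³k) = (80.6×10³ × 3.7⁴)/(8 × 31.0³ × 3.5)
    = 1.51057e+07 / 834148 = 18.11 → 18 coils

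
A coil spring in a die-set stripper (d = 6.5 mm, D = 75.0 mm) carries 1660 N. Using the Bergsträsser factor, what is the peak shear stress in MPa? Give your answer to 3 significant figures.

Spring index C = D/d = 75.0/6.5 = 11.5385
K_B = (4C+2)/(4C−3) = 48.154/43.154 = 1.1159
τ₀ = 8FD/(πd³) = 8·1660·75.0/(π·6.5³) = 996000/862.76 = 1154.4 MPa
τ_max = K·τ₀ = 1.1159 × 1154.4 = 1288.2 MPa

1290 MPa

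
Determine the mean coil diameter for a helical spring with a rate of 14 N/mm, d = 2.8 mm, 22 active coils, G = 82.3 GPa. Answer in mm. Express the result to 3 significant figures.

D = (Gd⁴/(8N_a·k))^(1/3) = (82.3×10³·2.8⁴/(8·22·14))^(1/3)
  = (2053.01)^(1/3) = 12.7096 mm

12.7 mm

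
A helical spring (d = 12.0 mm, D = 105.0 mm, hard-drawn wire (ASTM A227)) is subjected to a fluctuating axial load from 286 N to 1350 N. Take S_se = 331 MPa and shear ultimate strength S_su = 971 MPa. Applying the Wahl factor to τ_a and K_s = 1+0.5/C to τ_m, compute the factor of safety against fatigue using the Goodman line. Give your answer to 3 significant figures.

2.34

C = D/d = 105.0/12.0 = 8.7500; K_W = (4C−1)/(4C−4)+0.615/C = 1.1671; K_s = 1+0.5/C = 1.0571
F_a = (F_max−F_min)/2 = 532 N; F_m = (F_max+F_min)/2 = 818 N
τ_a = K_W·8F_aD/(πd³) = 1.1671 × 82.318 = 96.071 MPa
τ_m = K_s·8F_mD/(πd³) = 1.0571 × 126.57 = 133.81 MPa
Goodman: 1/n_f = τ_a/S_se + τ_m/S_su = 96.071/331 + 133.81/971 = 0.29024 + 0.13780 = 0.42804
n_f = 1/0.42804 = 2.336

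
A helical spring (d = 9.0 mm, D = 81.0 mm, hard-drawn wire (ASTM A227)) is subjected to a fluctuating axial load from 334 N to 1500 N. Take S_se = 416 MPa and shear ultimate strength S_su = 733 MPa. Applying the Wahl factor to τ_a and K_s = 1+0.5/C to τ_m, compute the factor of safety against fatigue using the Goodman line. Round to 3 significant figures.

C = D/d = 81.0/9.0 = 9.0000; K_W = (4C−1)/(4C−4)+0.615/C = 1.1621; K_s = 1+0.5/C = 1.0556
F_a = (F_max−F_min)/2 = 583 N; F_m = (F_max+F_min)/2 = 917 N
τ_a = K_W·8F_aD/(πd³) = 1.1621 × 164.96 = 191.69 MPa
τ_m = K_s·8F_mD/(πd³) = 1.0556 × 259.46 = 273.87 MPa
Goodman: 1/n_f = τ_a/S_se + τ_m/S_su = 191.69/416 + 273.87/733 = 0.46080 + 0.37363 = 0.83443
n_f = 1/0.83443 = 1.198

1.20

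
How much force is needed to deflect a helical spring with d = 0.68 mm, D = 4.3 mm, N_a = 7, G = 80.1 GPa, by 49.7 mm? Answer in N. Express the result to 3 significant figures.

191 N

k = Gd⁴/(8D³N_a) = (80.1×10³)(0.68⁴)/(8·4.3³·7) = 3.8466 N/mm
F = k·δ = 3.8466 × 49.7 = 191.18 N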